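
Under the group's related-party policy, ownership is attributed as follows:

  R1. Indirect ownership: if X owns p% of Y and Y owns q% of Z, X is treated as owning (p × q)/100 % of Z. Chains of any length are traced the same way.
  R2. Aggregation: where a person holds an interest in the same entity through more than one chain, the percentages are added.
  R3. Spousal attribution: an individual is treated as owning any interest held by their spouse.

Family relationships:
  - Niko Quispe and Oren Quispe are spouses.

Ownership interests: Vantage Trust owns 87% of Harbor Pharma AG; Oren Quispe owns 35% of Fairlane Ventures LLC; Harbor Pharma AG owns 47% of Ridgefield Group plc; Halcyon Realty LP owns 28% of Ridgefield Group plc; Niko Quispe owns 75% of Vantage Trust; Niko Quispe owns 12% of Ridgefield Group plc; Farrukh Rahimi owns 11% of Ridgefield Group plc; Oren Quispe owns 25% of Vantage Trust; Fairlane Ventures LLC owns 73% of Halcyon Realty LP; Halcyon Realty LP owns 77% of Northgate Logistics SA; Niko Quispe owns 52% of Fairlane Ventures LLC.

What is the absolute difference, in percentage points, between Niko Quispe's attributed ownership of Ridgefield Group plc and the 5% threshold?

By spousal attribution (R3), Niko Quispe is treated as also owning Oren Quispe's interest in Vantage Trust, giving 75% + 25% = 100%.
By spousal attribution (R3), Niko Quispe is treated as also owning Oren Quispe's interest in Fairlane Ventures LLC, giving 52% + 35% = 87%.
Chain via Vantage Trust → Harbor Pharma AG (R1): 100% × 87% × 47% = 40.89% of Ridgefield Group plc.
Chain via Fairlane Ventures LLC → Halcyon Realty LP (R1): 87% × 73% × 28% = 17.7828% of Ridgefield Group plc.
Direct interest in Ridgefield Group plc: 12%.
Aggregating (R2): 40.89% + 17.7828% + 12% = 70.6728%.
70.6728% exceeds the 5% threshold by 65.6728 percentage points.

65.6728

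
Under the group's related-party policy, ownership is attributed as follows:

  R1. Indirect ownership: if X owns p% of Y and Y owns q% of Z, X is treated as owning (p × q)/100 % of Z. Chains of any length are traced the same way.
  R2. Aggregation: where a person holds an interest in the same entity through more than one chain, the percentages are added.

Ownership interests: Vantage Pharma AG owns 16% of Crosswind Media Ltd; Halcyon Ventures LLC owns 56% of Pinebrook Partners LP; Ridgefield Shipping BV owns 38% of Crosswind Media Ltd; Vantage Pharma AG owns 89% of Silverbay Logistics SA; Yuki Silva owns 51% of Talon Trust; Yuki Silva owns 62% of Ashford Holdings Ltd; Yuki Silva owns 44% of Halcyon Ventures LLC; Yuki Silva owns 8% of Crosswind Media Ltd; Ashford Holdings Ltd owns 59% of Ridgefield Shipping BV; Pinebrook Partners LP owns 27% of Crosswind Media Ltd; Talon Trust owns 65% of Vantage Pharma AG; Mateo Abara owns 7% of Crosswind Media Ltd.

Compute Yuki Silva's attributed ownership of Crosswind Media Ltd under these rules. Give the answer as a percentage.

33.8572%

Chain via Talon Trust → Vantage Pharma AG (R1): 51% × 65% × 16% = 5.304% of Crosswind Media Ltd.
Chain via Halcyon Ventures LLC → Pinebrook Partners LP (R1): 44% × 56% × 27% = 6.6528% of Crosswind Media Ltd.
Chain via Ashford Holdings Ltd → Ridgefield Shipping BV (R1): 62% × 59% × 38% = 13.9004% of Crosswind Media Ltd.
Direct interest in Crosswind Media Ltd: 8%.
Aggregating (R2): 5.304% + 6.6528% + 13.9004% + 8% = 33.8572%.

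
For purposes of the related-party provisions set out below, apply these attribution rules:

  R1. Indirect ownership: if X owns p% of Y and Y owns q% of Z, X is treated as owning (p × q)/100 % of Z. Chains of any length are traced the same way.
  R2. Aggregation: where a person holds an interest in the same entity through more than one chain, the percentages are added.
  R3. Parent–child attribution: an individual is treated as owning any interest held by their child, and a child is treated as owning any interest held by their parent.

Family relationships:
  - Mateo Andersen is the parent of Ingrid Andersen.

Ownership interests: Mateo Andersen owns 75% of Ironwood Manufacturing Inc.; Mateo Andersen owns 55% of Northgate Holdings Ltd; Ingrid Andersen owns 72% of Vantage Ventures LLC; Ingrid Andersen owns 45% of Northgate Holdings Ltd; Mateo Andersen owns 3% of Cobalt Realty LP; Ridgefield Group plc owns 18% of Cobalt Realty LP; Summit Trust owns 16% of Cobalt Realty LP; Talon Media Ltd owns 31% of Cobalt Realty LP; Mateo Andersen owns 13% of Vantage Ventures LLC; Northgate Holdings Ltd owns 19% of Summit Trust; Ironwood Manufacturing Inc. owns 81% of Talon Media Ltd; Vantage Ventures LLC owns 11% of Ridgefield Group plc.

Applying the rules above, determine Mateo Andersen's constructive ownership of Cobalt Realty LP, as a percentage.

26.5555%

By parent–child attribution (R3), Mateo Andersen is treated as also owning Ingrid Andersen's interest in Northgate Holdings Ltd, giving 55% + 45% = 100%.
By parent–child attribution (R3), Mateo Andersen is treated as also owning Ingrid Andersen's interest in Vantage Ventures LLC, giving 13% + 72% = 85%.
Chain via Northgate Holdings Ltd → Summit Trust (R1): 100% × 19% × 16% = 3.04% of Cobalt Realty LP.
Chain via Vantage Ventures LLC → Ridgefield Group plc (R1): 85% × 11% × 18% = 1.683% of Cobalt Realty LP.
Chain via Ironwood Manufacturing Inc. → Talon Media Ltd (R1): 75% × 81% × 31% = 18.8325% of Cobalt Realty LP.
Direct interest in Cobalt Realty LP: 3%.
Aggregating (R2): 3.04% + 1.683% + 18.8325% + 3% = 26.5555%.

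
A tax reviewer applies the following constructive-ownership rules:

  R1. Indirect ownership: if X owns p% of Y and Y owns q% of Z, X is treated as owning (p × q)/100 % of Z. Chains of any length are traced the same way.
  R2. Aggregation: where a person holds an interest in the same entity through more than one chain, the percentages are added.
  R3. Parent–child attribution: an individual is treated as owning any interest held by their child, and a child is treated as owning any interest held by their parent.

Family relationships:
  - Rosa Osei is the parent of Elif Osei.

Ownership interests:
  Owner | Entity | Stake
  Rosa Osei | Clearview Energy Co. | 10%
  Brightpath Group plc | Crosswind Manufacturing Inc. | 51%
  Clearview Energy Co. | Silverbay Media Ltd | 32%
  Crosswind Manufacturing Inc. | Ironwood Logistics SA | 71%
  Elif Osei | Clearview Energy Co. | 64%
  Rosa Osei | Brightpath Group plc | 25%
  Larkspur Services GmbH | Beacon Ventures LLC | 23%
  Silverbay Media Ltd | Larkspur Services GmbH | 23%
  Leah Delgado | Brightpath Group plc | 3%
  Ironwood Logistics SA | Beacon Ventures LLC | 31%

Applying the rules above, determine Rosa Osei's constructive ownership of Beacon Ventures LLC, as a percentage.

4.058947%

By parent–child attribution (R3), Rosa Osei is treated as also owning Elif Osei's interest in Clearview Energy Co, giving 10% + 64% = 74%.
Chain via Clearview Energy Co. → Silverbay Media Ltd → Larkspur Services GmbH (R1): 74% × 32% × 23% × 23% = 1.252672% of Beacon Ventures LLC.
Chain via Brightpath Group plc → Crosswind Manufacturing Inc. → Ironwood Logistics SA (R1): 25% × 51% × 71% × 31% = 2.806275% of Beacon Ventures LLC.
Aggregating (R2): 1.252672% + 2.806275% = 4.058947%.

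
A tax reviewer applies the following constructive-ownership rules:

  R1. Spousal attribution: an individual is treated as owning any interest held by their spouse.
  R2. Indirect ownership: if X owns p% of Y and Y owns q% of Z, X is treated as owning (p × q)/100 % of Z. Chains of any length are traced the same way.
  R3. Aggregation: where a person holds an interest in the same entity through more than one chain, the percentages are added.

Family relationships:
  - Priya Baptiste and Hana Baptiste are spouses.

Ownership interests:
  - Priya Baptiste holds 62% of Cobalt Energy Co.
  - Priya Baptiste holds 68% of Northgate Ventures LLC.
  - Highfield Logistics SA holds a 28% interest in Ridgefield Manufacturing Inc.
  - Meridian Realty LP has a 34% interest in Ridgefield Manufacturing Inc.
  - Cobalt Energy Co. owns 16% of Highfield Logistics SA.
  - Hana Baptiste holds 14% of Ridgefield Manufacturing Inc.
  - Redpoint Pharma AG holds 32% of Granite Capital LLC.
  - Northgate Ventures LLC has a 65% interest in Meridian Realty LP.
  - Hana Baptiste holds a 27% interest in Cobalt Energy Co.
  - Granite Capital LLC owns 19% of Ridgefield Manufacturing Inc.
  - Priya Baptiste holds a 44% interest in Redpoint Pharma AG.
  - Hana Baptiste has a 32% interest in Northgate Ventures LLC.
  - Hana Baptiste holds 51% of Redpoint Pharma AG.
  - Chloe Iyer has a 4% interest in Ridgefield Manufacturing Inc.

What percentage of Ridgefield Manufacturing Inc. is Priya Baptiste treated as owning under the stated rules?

45.8632%

By spousal attribution (R1), Priya Baptiste is treated as also owning Hana Baptiste's interest in Northgate Ventures LLC, giving 68% + 32% = 100%.
By spousal attribution (R1), Priya Baptiste is treated as also owning Hana Baptiste's interest in Redpoint Pharma AG, giving 44% + 51% = 95%.
By spousal attribution (R1), Priya Baptiste is treated as also owning Hana Baptiste's interest in Cobalt Energy Co, giving 62% + 27% = 89%.
By spousal attribution (R1), Priya Baptiste is treated as owning Hana Baptiste's 14% interest in Ridgefield Manufacturing Inc.
Chain via Northgate Ventures LLC → Meridian Realty LP (R2): 100% × 65% × 34% = 22.1% of Ridgefield Manufacturing Inc.
Chain via Redpoint Pharma AG → Granite Capital LLC (R2): 95% × 32% × 19% = 5.776% of Ridgefield Manufacturing Inc.
Chain via Cobalt Energy Co. → Highfield Logistics SA (R2): 89% × 16% × 28% = 3.9872% of Ridgefield Manufacturing Inc.
Direct interest in Ridgefield Manufacturing Inc: 14%.
Aggregating (R3): 22.1% + 5.776% + 3.9872% + 14% = 45.8632%.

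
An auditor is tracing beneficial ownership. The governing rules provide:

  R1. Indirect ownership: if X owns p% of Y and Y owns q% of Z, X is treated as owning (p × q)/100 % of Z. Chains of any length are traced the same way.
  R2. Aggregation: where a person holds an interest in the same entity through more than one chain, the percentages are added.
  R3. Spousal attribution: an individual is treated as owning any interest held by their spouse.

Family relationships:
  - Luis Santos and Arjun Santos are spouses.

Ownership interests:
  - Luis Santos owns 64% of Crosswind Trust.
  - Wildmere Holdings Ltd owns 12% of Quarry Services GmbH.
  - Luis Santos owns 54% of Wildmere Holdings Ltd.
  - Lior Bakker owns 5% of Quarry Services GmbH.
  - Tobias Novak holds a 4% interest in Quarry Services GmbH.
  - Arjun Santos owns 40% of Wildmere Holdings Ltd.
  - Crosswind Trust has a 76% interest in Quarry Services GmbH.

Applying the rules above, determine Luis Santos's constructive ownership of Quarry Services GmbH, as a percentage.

59.92%

By spousal attribution (R3), Luis Santos is treated as also owning Arjun Santos's interest in Wildmere Holdings Ltd, giving 54% + 40% = 94%.
Chain via Wildmere Holdings Ltd (R1): 94% × 12% = 11.28% of Quarry Services GmbH.
Chain via Crosswind Trust (R1): 64% × 76% = 48.64% of Quarry Services GmbH.
Aggregating (R2): 11.28% + 48.64% = 59.92%.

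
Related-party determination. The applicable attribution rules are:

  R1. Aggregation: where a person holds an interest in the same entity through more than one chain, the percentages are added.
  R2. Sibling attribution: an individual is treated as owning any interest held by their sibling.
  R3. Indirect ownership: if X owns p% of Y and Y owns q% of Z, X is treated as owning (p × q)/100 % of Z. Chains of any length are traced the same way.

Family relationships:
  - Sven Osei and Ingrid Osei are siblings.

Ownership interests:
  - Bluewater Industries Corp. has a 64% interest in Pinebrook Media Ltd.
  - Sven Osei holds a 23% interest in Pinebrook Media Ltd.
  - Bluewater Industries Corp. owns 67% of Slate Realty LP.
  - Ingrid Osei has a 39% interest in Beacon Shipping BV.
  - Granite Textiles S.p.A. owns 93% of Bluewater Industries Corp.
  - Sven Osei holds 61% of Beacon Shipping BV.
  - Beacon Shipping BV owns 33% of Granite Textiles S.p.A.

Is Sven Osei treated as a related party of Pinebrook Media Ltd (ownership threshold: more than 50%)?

No

By sibling attribution (R2), Sven Osei is treated as also owning Ingrid Osei's interest in Beacon Shipping BV, giving 61% + 39% = 100%.
Chain via Beacon Shipping BV → Granite Textiles S.p.A. → Bluewater Industries Corp. (R3): 100% × 33% × 93% × 64% = 19.6416% of Pinebrook Media Ltd.
Direct interest in Pinebrook Media Ltd: 23%.
Aggregating (R1): 19.6416% + 23% = 42.6416%.
42.6416% does not exceed the 50% threshold, so Sven is not a related party to Pinebrook Media Ltd.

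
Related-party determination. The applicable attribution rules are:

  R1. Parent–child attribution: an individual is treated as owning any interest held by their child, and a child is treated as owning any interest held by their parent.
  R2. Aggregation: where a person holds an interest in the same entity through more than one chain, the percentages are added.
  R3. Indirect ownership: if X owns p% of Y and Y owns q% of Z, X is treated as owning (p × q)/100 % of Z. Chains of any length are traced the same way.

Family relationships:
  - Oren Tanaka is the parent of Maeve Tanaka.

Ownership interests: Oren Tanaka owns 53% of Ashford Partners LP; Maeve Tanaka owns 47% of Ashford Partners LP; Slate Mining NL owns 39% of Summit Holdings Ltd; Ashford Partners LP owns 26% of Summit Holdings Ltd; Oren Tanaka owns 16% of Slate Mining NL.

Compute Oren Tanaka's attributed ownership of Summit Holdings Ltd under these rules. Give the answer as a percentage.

By parent–child attribution (R1), Oren Tanaka is treated as also owning Maeve Tanaka's interest in Ashford Partners LP, giving 53% + 47% = 100%.
Chain via Slate Mining NL (R3): 16% × 39% = 6.24% of Summit Holdings Ltd.
Chain via Ashford Partners LP (R3): 100% × 26% = 26% of Summit Holdings Ltd.
Aggregating (R2): 6.24% + 26% = 32.24%.

32.24%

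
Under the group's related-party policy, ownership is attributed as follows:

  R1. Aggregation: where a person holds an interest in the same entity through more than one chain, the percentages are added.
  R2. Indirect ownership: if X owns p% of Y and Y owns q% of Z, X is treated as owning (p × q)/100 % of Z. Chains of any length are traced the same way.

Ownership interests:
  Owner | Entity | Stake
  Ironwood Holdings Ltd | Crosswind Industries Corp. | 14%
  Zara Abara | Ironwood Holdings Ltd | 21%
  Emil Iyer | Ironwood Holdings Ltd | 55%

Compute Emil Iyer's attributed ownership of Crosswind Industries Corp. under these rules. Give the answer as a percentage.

Chain via Ironwood Holdings Ltd (R2): 55% × 14% = 7.7% of Crosswind Industries Corp.

7.7%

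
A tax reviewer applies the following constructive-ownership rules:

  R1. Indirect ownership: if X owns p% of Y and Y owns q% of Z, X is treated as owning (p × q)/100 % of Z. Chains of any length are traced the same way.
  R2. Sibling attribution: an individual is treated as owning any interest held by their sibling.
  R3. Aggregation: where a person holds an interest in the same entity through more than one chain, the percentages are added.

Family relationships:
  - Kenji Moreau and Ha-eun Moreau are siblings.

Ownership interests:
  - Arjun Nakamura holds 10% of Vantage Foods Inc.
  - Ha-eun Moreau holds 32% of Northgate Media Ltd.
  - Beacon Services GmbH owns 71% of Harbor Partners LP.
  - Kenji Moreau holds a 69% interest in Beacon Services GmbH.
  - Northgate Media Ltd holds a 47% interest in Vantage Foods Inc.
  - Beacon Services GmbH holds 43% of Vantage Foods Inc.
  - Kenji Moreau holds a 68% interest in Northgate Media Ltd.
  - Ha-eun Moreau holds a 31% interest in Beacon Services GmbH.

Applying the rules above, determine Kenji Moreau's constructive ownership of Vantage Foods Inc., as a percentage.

By sibling attribution (R2), Kenji Moreau is treated as also owning Ha-eun Moreau's interest in Northgate Media Ltd, giving 68% + 32% = 100%.
By sibling attribution (R2), Kenji Moreau is treated as also owning Ha-eun Moreau's interest in Beacon Services GmbH, giving 69% + 31% = 100%.
Chain via Northgate Media Ltd (R1): 100% × 47% = 47% of Vantage Foods Inc.
Chain via Beacon Services GmbH (R1): 100% × 43% = 43% of Vantage Foods Inc.
Aggregating (R3): 47% + 43% = 90%.

90%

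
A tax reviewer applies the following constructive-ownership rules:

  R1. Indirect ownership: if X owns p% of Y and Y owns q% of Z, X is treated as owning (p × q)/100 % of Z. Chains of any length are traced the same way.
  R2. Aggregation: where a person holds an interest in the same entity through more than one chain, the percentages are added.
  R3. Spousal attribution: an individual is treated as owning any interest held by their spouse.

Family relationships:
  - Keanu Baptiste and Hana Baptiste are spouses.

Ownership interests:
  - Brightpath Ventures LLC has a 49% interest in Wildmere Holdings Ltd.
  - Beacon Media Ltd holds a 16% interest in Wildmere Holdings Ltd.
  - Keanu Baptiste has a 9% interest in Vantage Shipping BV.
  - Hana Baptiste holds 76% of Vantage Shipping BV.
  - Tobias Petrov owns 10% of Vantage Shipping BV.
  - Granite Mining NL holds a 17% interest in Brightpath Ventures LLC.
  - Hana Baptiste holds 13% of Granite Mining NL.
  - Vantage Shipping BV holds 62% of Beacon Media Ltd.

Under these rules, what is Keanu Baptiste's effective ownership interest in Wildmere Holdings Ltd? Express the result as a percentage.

By spousal attribution (R3), Keanu Baptiste is treated as also owning Hana Baptiste's interest in Vantage Shipping BV, giving 9% + 76% = 85%.
By spousal attribution (R3), Keanu Baptiste is treated as owning Hana Baptiste's 13% interest in Granite Mining NL.
Chain via Vantage Shipping BV → Beacon Media Ltd (R1): 85% × 62% × 16% = 8.432% of Wildmere Holdings Ltd.
Chain via Granite Mining NL → Brightpath Ventures LLC (R1): 13% × 17% × 49% = 1.0829% of Wildmere Holdings Ltd.
Aggregating (R2): 8.432% + 1.0829% = 9.5149%.

9.5149%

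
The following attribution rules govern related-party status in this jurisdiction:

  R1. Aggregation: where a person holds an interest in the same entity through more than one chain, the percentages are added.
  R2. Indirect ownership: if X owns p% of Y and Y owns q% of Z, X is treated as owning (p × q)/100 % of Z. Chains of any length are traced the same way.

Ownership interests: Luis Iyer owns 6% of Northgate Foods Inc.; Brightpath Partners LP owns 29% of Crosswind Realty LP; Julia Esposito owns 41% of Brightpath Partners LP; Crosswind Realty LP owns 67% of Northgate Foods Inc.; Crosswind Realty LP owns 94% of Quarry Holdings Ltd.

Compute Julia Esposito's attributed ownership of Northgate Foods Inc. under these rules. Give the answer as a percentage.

7.9663%

Chain via Brightpath Partners LP → Crosswind Realty LP (R2): 41% × 29% × 67% = 7.9663% of Northgate Foods Inc.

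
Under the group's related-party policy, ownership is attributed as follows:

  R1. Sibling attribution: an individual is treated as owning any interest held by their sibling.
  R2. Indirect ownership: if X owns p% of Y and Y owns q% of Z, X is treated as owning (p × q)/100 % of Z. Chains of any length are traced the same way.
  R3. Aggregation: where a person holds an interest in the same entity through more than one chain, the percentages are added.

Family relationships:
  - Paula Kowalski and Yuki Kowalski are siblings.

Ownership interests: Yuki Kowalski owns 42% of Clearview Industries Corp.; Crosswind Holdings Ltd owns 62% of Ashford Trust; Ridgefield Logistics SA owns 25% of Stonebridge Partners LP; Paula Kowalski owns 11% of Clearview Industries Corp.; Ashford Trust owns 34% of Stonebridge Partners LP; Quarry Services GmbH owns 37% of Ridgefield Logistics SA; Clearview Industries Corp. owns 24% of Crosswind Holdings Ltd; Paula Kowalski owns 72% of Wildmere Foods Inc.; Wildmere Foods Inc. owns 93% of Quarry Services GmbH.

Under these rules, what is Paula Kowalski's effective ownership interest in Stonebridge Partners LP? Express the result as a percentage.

By sibling attribution (R1), Paula Kowalski is treated as also owning Yuki Kowalski's interest in Clearview Industries Corp, giving 11% + 42% = 53%.
Chain via Wildmere Foods Inc. → Quarry Services GmbH → Ridgefield Logistics SA (R2): 72% × 93% × 37% × 25% = 6.1938% of Stonebridge Partners LP.
Chain via Clearview Industries Corp. → Crosswind Holdings Ltd → Ashford Trust (R2): 53% × 24% × 62% × 34% = 2.681376% of Stonebridge Partners LP.
Aggregating (R3): 6.1938% + 2.681376% = 8.875176%.

8.875176%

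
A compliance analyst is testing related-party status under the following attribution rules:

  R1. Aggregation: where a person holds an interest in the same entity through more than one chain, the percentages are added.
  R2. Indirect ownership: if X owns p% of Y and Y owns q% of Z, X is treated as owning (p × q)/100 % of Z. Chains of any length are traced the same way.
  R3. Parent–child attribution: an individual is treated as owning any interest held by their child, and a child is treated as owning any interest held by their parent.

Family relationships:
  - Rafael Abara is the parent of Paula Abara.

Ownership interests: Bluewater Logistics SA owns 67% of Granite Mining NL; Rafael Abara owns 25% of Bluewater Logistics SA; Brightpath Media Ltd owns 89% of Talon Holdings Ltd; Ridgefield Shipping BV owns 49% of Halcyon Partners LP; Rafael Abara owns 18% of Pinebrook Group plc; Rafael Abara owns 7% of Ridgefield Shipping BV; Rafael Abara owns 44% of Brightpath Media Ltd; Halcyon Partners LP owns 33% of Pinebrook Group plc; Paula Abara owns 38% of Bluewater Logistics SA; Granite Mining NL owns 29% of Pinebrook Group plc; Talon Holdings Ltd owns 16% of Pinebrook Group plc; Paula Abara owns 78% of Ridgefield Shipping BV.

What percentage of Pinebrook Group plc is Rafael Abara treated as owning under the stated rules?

By parent–child attribution (R3), Rafael Abara is treated as also owning Paula Abara's interest in Bluewater Logistics SA, giving 25% + 38% = 63%.
By parent–child attribution (R3), Rafael Abara is treated as also owning Paula Abara's interest in Ridgefield Shipping BV, giving 7% + 78% = 85%.
Chain via Bluewater Logistics SA → Granite Mining NL (R2): 63% × 67% × 29% = 12.2409% of Pinebrook Group plc.
Chain via Brightpath Media Ltd → Talon Holdings Ltd (R2): 44% × 89% × 16% = 6.2656% of Pinebrook Group plc.
Chain via Ridgefield Shipping BV → Halcyon Partners LP (R2): 85% × 49% × 33% = 13.7445% of Pinebrook Group plc.
Direct interest in Pinebrook Group plc: 18%.
Aggregating (R1): 12.2409% + 6.2656% + 13.7445% + 18% = 50.251%.

50.251%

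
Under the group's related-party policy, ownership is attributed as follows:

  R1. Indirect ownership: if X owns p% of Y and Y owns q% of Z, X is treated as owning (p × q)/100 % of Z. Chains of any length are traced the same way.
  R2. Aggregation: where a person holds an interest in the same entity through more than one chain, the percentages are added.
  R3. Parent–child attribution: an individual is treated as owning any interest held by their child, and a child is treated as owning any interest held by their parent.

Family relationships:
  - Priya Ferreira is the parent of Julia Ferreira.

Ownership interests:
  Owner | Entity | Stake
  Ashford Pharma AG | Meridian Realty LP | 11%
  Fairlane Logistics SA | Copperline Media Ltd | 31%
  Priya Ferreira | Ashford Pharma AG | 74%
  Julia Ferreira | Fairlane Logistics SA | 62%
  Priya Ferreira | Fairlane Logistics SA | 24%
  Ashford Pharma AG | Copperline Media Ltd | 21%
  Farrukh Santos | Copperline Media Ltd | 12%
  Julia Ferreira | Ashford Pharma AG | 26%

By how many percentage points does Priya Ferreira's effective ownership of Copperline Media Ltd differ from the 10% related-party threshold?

37.66

By parent–child attribution (R3), Priya Ferreira is treated as also owning Julia Ferreira's interest in Fairlane Logistics SA, giving 24% + 62% = 86%.
By parent–child attribution (R3), Priya Ferreira is treated as also owning Julia Ferreira's interest in Ashford Pharma AG, giving 74% + 26% = 100%.
Chain via Fairlane Logistics SA (R1): 86% × 31% = 26.66% of Copperline Media Ltd.
Chain via Ashford Pharma AG (R1): 100% × 21% = 21% of Copperline Media Ltd.
Aggregating (R2): 26.66% + 21% = 47.66%.
47.66% exceeds the 10% threshold by 37.66 percentage points.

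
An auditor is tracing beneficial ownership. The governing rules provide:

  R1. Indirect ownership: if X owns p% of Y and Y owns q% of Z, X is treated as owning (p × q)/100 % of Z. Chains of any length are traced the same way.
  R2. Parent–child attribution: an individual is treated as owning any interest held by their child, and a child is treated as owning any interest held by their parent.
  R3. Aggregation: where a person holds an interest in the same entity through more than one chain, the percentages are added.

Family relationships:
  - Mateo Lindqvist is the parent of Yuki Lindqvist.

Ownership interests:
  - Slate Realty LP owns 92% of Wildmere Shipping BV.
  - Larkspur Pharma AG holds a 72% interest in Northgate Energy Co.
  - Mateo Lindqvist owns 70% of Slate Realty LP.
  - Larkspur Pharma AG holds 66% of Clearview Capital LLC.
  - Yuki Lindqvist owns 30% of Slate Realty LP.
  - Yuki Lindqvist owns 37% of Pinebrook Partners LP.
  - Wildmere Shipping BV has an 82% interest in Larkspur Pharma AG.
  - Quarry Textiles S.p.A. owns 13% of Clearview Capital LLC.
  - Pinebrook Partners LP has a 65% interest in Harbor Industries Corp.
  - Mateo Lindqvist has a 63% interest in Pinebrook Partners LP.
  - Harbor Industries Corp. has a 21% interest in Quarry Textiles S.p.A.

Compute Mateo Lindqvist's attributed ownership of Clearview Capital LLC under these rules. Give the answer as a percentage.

51.5649%

By parent–child attribution (R2), Mateo Lindqvist is treated as also owning Yuki Lindqvist's interest in Slate Realty LP, giving 70% + 30% = 100%.
By parent–child attribution (R2), Mateo Lindqvist is treated as also owning Yuki Lindqvist's interest in Pinebrook Partners LP, giving 63% + 37% = 100%.
Chain via Slate Realty LP → Wildmere Shipping BV → Larkspur Pharma AG (R1): 100% × 92% × 82% × 66% = 49.7904% of Clearview Capital LLC.
Chain via Pinebrook Partners LP → Harbor Industries Corp. → Quarry Textiles S.p.A. (R1): 100% × 65% × 21% × 13% = 1.7745% of Clearview Capital LLC.
Aggregating (R3): 49.7904% + 1.7745% = 51.5649%.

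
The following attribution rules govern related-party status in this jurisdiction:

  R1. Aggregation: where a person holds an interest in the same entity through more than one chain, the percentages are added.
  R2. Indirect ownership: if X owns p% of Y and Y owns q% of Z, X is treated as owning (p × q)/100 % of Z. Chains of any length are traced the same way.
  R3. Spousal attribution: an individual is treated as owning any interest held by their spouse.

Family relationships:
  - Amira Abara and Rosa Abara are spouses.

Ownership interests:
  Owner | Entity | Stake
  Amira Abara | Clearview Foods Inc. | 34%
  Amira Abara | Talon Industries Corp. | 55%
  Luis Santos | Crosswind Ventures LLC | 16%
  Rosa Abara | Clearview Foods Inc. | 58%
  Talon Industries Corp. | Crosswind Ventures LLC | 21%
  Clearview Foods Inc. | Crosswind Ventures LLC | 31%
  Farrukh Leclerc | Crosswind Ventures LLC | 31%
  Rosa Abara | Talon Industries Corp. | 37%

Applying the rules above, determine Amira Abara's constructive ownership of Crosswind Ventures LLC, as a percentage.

47.84%

By spousal attribution (R3), Amira Abara is treated as also owning Rosa Abara's interest in Clearview Foods Inc, giving 34% + 58% = 92%.
By spousal attribution (R3), Amira Abara is treated as also owning Rosa Abara's interest in Talon Industries Corp, giving 55% + 37% = 92%.
Chain via Clearview Foods Inc. (R2): 92% × 31% = 28.52% of Crosswind Ventures LLC.
Chain via Talon Industries Corp. (R2): 92% × 21% = 19.32% of Crosswind Ventures LLC.
Aggregating (R1): 28.52% + 19.32% = 47.84%.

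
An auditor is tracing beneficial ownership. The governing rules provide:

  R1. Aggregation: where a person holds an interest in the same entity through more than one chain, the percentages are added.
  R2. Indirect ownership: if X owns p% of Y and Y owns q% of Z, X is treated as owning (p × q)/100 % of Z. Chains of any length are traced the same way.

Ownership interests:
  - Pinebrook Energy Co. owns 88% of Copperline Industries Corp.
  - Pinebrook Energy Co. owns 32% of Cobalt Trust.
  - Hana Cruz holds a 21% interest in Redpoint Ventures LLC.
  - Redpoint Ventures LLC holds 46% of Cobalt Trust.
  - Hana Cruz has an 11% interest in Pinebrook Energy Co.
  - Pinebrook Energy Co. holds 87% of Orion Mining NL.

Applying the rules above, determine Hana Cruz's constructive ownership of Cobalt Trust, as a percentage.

13.18%

Chain via Redpoint Ventures LLC (R2): 21% × 46% = 9.66% of Cobalt Trust.
Chain via Pinebrook Energy Co. (R2): 11% × 32% = 3.52% of Cobalt Trust.
Aggregating (R1): 9.66% + 3.52% = 13.18%.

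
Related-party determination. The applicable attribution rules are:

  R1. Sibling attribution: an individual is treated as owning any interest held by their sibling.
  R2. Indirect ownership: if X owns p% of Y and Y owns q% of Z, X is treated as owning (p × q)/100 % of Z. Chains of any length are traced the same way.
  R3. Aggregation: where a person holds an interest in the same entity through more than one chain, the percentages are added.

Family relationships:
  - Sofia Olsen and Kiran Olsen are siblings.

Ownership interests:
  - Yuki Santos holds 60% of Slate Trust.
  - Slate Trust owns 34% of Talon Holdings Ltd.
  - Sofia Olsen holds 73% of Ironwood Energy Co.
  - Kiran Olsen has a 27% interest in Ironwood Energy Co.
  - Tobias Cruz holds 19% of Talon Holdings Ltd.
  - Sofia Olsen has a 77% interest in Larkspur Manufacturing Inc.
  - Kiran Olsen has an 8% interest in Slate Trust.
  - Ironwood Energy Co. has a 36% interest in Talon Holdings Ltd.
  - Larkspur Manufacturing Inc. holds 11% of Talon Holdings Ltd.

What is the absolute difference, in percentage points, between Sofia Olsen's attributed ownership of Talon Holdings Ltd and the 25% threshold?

22.19

By sibling attribution (R1), Sofia Olsen is treated as also owning Kiran Olsen's interest in Ironwood Energy Co, giving 73% + 27% = 100%.
By sibling attribution (R1), Sofia Olsen is treated as owning Kiran Olsen's 8% interest in Slate Trust.
Chain via Larkspur Manufacturing Inc. (R2): 77% × 11% = 8.47% of Talon Holdings Ltd.
Chain via Ironwood Energy Co. (R2): 100% × 36% = 36% of Talon Holdings Ltd.
Chain via Slate Trust (R2): 8% × 34% = 2.72% of Talon Holdings Ltd.
Aggregating (R3): 8.47% + 36% + 2.72% = 47.19%.
47.19% exceeds the 25% threshold by 22.19 percentage points.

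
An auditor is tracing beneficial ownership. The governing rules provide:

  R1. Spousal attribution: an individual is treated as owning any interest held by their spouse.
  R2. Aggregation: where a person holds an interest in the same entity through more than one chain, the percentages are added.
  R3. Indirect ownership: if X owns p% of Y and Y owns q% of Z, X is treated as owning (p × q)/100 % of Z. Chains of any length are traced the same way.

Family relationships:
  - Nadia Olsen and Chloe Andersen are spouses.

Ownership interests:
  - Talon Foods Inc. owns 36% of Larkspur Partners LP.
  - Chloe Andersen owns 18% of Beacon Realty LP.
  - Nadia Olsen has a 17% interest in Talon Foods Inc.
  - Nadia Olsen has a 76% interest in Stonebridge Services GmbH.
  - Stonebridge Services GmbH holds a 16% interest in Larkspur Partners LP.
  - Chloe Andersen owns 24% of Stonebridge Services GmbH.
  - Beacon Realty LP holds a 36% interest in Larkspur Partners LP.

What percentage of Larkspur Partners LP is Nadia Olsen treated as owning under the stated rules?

28.6%

By spousal attribution (R1), Nadia Olsen is treated as also owning Chloe Andersen's interest in Stonebridge Services GmbH, giving 76% + 24% = 100%.
By spousal attribution (R1), Nadia Olsen is treated as owning Chloe Andersen's 18% interest in Beacon Realty LP.
Chain via Stonebridge Services GmbH (R3): 100% × 16% = 16% of Larkspur Partners LP.
Chain via Talon Foods Inc. (R3): 17% × 36% = 6.12% of Larkspur Partners LP.
Chain via Beacon Realty LP (R3): 18% × 36% = 6.48% of Larkspur Partners LP.
Aggregating (R2): 16% + 6.12% + 6.48% = 28.6%.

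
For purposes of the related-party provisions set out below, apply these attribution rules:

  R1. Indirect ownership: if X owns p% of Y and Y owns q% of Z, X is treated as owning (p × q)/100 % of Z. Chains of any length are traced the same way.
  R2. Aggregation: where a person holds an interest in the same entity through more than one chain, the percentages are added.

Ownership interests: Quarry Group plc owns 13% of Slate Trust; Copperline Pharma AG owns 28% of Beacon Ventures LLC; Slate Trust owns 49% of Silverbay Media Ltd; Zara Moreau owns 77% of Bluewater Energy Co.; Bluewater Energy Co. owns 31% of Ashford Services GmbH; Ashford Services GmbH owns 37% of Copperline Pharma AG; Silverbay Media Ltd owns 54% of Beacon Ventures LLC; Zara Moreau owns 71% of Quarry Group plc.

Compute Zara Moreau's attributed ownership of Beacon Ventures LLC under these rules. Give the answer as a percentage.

4.91519%

Chain via Bluewater Energy Co. → Ashford Services GmbH → Copperline Pharma AG (R1): 77% × 31% × 37% × 28% = 2.472932% of Beacon Ventures LLC.
Chain via Quarry Group plc → Slate Trust → Silverbay Media Ltd (R1): 71% × 13% × 49% × 54% = 2.442258% of Beacon Ventures LLC.
Aggregating (R2): 2.472932% + 2.442258% = 4.91519%.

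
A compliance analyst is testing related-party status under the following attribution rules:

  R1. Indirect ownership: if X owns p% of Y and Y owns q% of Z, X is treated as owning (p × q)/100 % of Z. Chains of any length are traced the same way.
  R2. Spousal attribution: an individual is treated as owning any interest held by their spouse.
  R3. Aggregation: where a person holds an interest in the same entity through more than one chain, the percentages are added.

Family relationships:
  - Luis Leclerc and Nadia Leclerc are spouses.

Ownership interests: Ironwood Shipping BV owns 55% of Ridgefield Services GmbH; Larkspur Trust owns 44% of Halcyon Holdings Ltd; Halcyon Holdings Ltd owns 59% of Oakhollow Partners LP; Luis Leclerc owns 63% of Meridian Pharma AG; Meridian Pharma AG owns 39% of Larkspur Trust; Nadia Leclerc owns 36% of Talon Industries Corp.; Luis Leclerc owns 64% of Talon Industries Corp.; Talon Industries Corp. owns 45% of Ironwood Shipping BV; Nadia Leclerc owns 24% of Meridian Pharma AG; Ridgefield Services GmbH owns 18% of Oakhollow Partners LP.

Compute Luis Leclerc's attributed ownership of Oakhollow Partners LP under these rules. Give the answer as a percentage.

By spousal attribution (R2), Luis Leclerc is treated as also owning Nadia Leclerc's interest in Talon Industries Corp, giving 64% + 36% = 100%.
By spousal attribution (R2), Luis Leclerc is treated as also owning Nadia Leclerc's interest in Meridian Pharma AG, giving 63% + 24% = 87%.
Chain via Talon Industries Corp. → Ironwood Shipping BV → Ridgefield Services GmbH (R1): 100% × 45% × 55% × 18% = 4.455% of Oakhollow Partners LP.
Chain via Meridian Pharma AG → Larkspur Trust → Halcyon Holdings Ltd (R1): 87% × 39% × 44% × 59% = 8.808228% of Oakhollow Partners LP.
Aggregating (R3): 4.455% + 8.808228% = 13.263228%.

13.263228%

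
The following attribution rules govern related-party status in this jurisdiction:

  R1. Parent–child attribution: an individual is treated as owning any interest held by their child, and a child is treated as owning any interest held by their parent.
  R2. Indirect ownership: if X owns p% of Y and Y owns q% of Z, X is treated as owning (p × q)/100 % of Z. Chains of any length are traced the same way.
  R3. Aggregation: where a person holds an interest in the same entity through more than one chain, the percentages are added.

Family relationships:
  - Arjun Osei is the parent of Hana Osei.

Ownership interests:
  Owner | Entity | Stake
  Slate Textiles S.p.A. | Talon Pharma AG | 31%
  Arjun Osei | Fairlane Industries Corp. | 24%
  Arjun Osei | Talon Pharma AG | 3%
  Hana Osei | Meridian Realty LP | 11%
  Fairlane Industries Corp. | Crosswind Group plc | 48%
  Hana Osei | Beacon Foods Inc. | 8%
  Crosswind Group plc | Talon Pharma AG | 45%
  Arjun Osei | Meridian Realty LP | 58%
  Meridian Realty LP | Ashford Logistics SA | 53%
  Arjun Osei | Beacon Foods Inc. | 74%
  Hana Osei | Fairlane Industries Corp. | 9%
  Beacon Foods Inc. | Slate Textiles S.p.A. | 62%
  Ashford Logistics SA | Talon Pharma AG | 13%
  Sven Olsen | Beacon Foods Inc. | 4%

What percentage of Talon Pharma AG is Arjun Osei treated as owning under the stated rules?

By parent–child attribution (R1), Arjun Osei is treated as also owning Hana Osei's interest in Beacon Foods Inc, giving 74% + 8% = 82%.
By parent–child attribution (R1), Arjun Osei is treated as also owning Hana Osei's interest in Fairlane Industries Corp, giving 24% + 9% = 33%.
By parent–child attribution (R1), Arjun Osei is treated as also owning Hana Osei's interest in Meridian Realty LP, giving 58% + 11% = 69%.
Chain via Beacon Foods Inc. → Slate Textiles S.p.A. (R2): 82% × 62% × 31% = 15.7604% of Talon Pharma AG.
Chain via Fairlane Industries Corp. → Crosswind Group plc (R2): 33% × 48% × 45% = 7.128% of Talon Pharma AG.
Chain via Meridian Realty LP → Ashford Logistics SA (R2): 69% × 53% × 13% = 4.7541% of Talon Pharma AG.
Direct interest in Talon Pharma AG: 3%.
Aggregating (R3): 15.7604% + 7.128% + 4.7541% + 3% = 30.6425%.

30.6425%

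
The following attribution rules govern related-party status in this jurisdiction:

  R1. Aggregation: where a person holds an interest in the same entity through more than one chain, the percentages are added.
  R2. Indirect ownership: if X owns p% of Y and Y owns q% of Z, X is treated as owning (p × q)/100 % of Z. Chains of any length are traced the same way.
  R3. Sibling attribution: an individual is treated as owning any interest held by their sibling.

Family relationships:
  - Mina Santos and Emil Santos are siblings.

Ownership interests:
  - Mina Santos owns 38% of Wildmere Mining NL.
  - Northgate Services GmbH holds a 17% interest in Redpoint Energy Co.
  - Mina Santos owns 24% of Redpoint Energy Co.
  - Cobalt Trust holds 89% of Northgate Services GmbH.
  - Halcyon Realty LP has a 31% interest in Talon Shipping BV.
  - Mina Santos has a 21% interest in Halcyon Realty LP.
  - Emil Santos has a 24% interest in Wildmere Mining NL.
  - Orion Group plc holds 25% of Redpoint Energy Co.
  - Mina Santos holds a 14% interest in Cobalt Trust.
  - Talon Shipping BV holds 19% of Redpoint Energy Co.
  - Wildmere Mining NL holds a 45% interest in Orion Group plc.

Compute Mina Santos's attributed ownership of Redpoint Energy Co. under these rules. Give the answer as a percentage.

34.3301%

By sibling attribution (R3), Mina Santos is treated as also owning Emil Santos's interest in Wildmere Mining NL, giving 38% + 24% = 62%.
Chain via Wildmere Mining NL → Orion Group plc (R2): 62% × 45% × 25% = 6.975% of Redpoint Energy Co.
Chain via Cobalt Trust → Northgate Services GmbH (R2): 14% × 89% × 17% = 2.1182% of Redpoint Energy Co.
Chain via Halcyon Realty LP → Talon Shipping BV (R2): 21% × 31% × 19% = 1.2369% of Redpoint Energy Co.
Direct interest in Redpoint Energy Co: 24%.
Aggregating (R1): 6.975% + 2.1182% + 1.2369% + 24% = 34.3301%.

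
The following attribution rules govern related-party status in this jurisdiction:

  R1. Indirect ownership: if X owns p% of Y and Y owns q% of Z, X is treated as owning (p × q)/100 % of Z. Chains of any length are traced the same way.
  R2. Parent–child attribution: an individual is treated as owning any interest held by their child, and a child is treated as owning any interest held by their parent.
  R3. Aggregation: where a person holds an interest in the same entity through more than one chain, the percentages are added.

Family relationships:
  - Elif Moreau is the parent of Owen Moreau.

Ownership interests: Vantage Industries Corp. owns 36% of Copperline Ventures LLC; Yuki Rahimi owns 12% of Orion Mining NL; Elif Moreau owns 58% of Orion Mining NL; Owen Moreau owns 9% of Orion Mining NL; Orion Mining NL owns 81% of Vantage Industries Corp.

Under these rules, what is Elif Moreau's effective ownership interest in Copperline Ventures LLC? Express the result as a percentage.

19.5372%

By parent–child attribution (R2), Elif Moreau is treated as also owning Owen Moreau's interest in Orion Mining NL, giving 58% + 9% = 67%.
Chain via Orion Mining NL → Vantage Industries Corp. (R1): 67% × 81% × 36% = 19.5372% of Copperline Ventures LLC.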